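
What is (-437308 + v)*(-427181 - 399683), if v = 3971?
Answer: 358310765168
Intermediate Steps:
(-437308 + v)*(-427181 - 399683) = (-437308 + 3971)*(-427181 - 399683) = -433337*(-826864) = 358310765168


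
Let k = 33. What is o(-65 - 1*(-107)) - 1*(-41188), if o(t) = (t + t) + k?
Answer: 41305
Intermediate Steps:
o(t) = 33 + 2*t (o(t) = (t + t) + 33 = 2*t + 33 = 33 + 2*t)
o(-65 - 1*(-107)) - 1*(-41188) = (33 + 2*(-65 - 1*(-107))) - 1*(-41188) = (33 + 2*(-65 + 107)) + 41188 = (33 + 2*42) + 41188 = (33 + 84) + 41188 = 117 + 41188 = 41305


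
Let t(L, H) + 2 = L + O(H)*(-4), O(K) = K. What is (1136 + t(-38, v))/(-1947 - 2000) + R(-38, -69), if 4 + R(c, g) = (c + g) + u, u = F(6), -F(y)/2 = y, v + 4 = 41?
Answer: -486429/3947 ≈ -123.24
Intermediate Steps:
v = 37 (v = -4 + 41 = 37)
F(y) = -2*y
u = -12 (u = -2*6 = -12)
t(L, H) = -2 + L - 4*H (t(L, H) = -2 + (L + H*(-4)) = -2 + (L - 4*H) = -2 + L - 4*H)
R(c, g) = -16 + c + g (R(c, g) = -4 + ((c + g) - 12) = -4 + (-12 + c + g) = -16 + c + g)
(1136 + t(-38, v))/(-1947 - 2000) + R(-38, -69) = (1136 + (-2 - 38 - 4*37))/(-1947 - 2000) + (-16 - 38 - 69) = (1136 + (-2 - 38 - 148))/(-3947) - 123 = (1136 - 188)*(-1/3947) - 123 = 948*(-1/3947) - 123 = -948/3947 - 123 = -486429/3947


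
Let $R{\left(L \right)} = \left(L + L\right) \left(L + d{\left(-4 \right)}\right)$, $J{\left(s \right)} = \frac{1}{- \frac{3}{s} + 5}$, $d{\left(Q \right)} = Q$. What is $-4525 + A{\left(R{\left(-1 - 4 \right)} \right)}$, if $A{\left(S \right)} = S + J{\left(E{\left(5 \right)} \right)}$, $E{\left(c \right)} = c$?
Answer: $- \frac{97565}{22} \approx -4434.8$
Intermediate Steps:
$J{\left(s \right)} = \frac{1}{5 - \frac{3}{s}}$
$R{\left(L \right)} = 2 L \left(-4 + L\right)$ ($R{\left(L \right)} = \left(L + L\right) \left(L - 4\right) = 2 L \left(-4 + L\right)$)
$A{\left(S \right)} = \frac{5}{22} + S$ ($A{\left(S \right)} = S + \frac{5}{-3 + 5 \cdot 5} = S + \frac{5}{-3 + 25} = S + \frac{5}{22} = \frac{5}{22} + S$)
$-4525 + A{\left(R{\left(-1 - 4 \right)} \right)} = -4525 + \left(\frac{5}{22} + 2 \left(-1 - 4\right) \left(-4 - 5\right)\right) = -4525 + \left(\frac{5}{22} + 2 \left(-5\right) \left(-4 - 5\right)\right) = -4525 + \left(\frac{5}{22} + 2 \left(-5\right) \left(-9\right)\right) = -4525 + \left(\frac{5}{22} + 90\right) = -4525 + \frac{1985}{22} = - \frac{97565}{22}$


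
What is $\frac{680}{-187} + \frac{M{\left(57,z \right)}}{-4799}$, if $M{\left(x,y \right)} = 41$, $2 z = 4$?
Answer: $- \frac{192411}{52789} \approx -3.6449$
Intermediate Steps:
$z = 2$ ($z = \frac{1}{2} \cdot 4 = 2$)
$\frac{680}{-187} + \frac{M{\left(57,z \right)}}{-4799} = \frac{680}{-187} + \frac{41}{-4799} = 680 \left(- \frac{1}{187}\right) + 41 \left(- \frac{1}{4799}\right) = - \frac{40}{11} - \frac{41}{4799} = - \frac{192411}{52789}$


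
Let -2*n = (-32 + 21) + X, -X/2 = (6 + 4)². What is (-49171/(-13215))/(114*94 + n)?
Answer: 98342/286012245 ≈ 0.00034384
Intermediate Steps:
X = -200 (X = -2*(6 + 4)² = -2*10² = -2*100 = -200)
n = 211/2 (n = -((-32 + 21) - 200)/2 = -(-11 - 200)/2 = -½*(-211) = 211/2 ≈ 105.50)
(-49171/(-13215))/(114*94 + n) = (-49171/(-13215))/(114*94 + 211/2) = (-49171*(-1/13215))/(10716 + 211/2) = 49171/(13215*(21643/2)) = (49171/13215)*(2/21643) = 98342/286012245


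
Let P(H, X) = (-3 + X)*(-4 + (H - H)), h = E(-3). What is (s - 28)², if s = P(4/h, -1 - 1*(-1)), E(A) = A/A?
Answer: 256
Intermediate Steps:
E(A) = 1
h = 1
P(H, X) = 12 - 4*X (P(H, X) = (-3 + X)*(-4 + 0) = (-3 + X)*(-4) = 12 - 4*X)
s = 12 (s = 12 - 4*(-1 - 1*(-1)) = 12 - 4*(-1 + 1) = 12 - 4*0 = 12 + 0 = 12)
(s - 28)² = (12 - 28)² = (-16)² = 256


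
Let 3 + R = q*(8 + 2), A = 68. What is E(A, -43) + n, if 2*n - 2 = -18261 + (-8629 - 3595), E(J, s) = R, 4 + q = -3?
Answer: -30629/2 ≈ -15315.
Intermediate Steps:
q = -7 (q = -4 - 3 = -7)
R = -73 (R = -3 - 7*(8 + 2) = -3 - 7*10 = -3 - 70 = -73)
E(J, s) = -73
n = -30483/2 (n = 1 + (-18261 + (-8629 - 3595))/2 = 1 + (-18261 - 12224)/2 = 1 + (1/2)*(-30485) = 1 - 30485/2 = -30483/2 ≈ -15242.)
E(A, -43) + n = -73 - 30483/2 = -30629/2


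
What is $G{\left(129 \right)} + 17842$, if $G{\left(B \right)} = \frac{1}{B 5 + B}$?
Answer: $\frac{13809709}{774} \approx 17842.0$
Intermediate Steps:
$G{\left(B \right)} = \frac{1}{6 B}$ ($G{\left(B \right)} = \frac{1}{5 B + B} = \frac{1}{6 B}$)
$G{\left(129 \right)} + 17842 = \frac{1}{6 \cdot 129} + 17842 = \frac{1}{6} \cdot \frac{1}{129} + 17842 = \frac{1}{774} + 17842 = \frac{13809709}{774}$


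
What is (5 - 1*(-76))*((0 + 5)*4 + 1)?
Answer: 1701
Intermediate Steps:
(5 - 1*(-76))*((0 + 5)*4 + 1) = (5 + 76)*(5*4 + 1) = 81*(20 + 1) = 81*21 = 1701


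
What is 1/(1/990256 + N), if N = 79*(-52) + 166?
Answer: -990256/3903589151 ≈ -0.00025368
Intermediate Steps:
N = -3942 (N = -4108 + 166 = -3942)
1/(1/990256 + N) = 1/(1/990256 - 3942) = 1/(-3903589151/990256) = -990256/3903589151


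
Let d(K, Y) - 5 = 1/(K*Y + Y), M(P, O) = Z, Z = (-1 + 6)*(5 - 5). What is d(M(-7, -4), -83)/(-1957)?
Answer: -414/162431 ≈ -0.0025488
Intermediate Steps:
Z = 0 (Z = 5*0 = 0)
M(P, O) = 0
d(K, Y) = 5 + 1/(Y + K*Y) (d(K, Y) = 5 + 1/(K*Y + Y) = 5 + 1/(Y + K*Y))
d(M(-7, -4), -83)/(-1957) = ((1 + 5*(-83) + 5*0*(-83))/((-83)*(1 + 0)))/(-1957) = -1/83*(1 - 415 + 0)/1*(-1/1957) = -1/83*1*(-414)*(-1/1957) = (414/83)*(-1/1957) = -414/162431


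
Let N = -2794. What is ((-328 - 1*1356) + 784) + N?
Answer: -3694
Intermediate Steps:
((-328 - 1*1356) + 784) + N = ((-328 - 1*1356) + 784) - 2794 = ((-328 - 1356) + 784) - 2794 = (-1684 + 784) - 2794 = -900 - 2794 = -3694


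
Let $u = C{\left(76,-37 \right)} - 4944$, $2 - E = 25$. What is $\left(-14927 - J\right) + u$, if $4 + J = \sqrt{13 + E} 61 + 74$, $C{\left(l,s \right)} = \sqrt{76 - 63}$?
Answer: $-19941 + \sqrt{13} - 61 i \sqrt{10} \approx -19937.0 - 192.9 i$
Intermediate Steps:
$E = -23$ ($E = 2 - 25 = -23$)
$C{\left(l,s \right)} = \sqrt{13}$
$u = -4944 + \sqrt{13}$ ($u = \sqrt{13} - 4944 = -4944 + \sqrt{13} \approx -4940.4$)
$J = 70 + 61 i \sqrt{10}$ ($J = -4 + \left(\sqrt{13 - 23} \cdot 61 + 74\right) = -4 + \left(\sqrt{-10} \cdot 61 + 74\right) = -4 + \left(i \sqrt{10} \cdot 61 + 74\right) = -4 + \left(61 i \sqrt{10} + 74\right) = -4 + \left(74 + 61 i \sqrt{10}\right) = 70 + 61 i \sqrt{10} \approx 70.0 + 192.9 i$)
$\left(-14927 - J\right) + u = \left(-14927 - \left(70 + 61 i \sqrt{10}\right)\right) - \left(4944 - \sqrt{13}\right) = \left(-14997 - 61 i \sqrt{10}\right) - \left(4944 - \sqrt{13}\right) = -19941 + \sqrt{13} - 61 i \sqrt{10}$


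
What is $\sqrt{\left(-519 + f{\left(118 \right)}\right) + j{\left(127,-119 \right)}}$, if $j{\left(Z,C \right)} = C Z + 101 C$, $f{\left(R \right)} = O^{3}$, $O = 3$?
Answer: $2 i \sqrt{6906} \approx 166.2 i$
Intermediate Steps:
$f{\left(R \right)} = 27$ ($f{\left(R \right)} = 3^{3} = 27$)
$j{\left(Z,C \right)} = 101 C + C Z$
$\sqrt{\left(-519 + f{\left(118 \right)}\right) + j{\left(127,-119 \right)}} = \sqrt{\left(-519 + 27\right) - 119 \left(101 + 127\right)} = \sqrt{-492 - 27132} = \sqrt{-27624} = 2 i \sqrt{6906}$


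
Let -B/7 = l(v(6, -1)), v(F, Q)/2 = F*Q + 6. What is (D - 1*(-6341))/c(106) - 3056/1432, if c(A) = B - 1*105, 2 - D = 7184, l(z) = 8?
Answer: 89037/28819 ≈ 3.0895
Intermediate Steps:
v(F, Q) = 12 + 2*F*Q (v(F, Q) = 2*(F*Q + 6) = 2*(6 + F*Q) = 12 + 2*F*Q)
D = -7182 (D = 2 - 1*7184 = 2 - 7184 = -7182)
B = -56 (B = -7*8 = -56)
c(A) = -161 (c(A) = -56 - 1*105 = -56 - 105 = -161)
(D - 1*(-6341))/c(106) - 3056/1432 = (-7182 - 1*(-6341))/(-161) - 3056/1432 = (-7182 + 6341)*(-1/161) - 3056*1/1432 = -841*(-1/161) - 382/179 = 841/161 - 382/179 = 89037/28819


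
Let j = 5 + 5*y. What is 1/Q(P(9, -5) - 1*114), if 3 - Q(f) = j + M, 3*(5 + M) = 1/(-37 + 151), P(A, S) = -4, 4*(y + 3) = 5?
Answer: 684/8035 ≈ 0.085128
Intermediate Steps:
y = -7/4 (y = -3 + (1/4)*5 = -3 + 5/4 = -7/4 ≈ -1.7500)
M = -1709/342 (M = -5 + 1/(3*(-37 + 151)) = -5 + (1/3)/114 = -5 + (1/3)*(1/114) = -5 + 1/342 = -1709/342 ≈ -4.9971)
j = -15/4 (j = 5 + 5*(-7/4) = 5 - 35/4 = -15/4 ≈ -3.7500)
Q(f) = 8035/684 (Q(f) = 3 - (-15/4 - 1709/342) = 3 - 1*(-5983/684) = 3 + 5983/684 = 8035/684)
1/Q(P(9, -5) - 1*114) = 1/(8035/684) = 684/8035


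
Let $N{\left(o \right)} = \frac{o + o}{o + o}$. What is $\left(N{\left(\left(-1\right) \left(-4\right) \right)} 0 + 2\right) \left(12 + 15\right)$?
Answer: $54$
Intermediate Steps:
$N{\left(o \right)} = 1$ ($N{\left(o \right)} = \frac{2 o}{2 o} = 2 o \frac{1}{2 o} = 1$)
$\left(N{\left(\left(-1\right) \left(-4\right) \right)} 0 + 2\right) \left(12 + 15\right) = \left(1 \cdot 0 + 2\right) \left(12 + 15\right) = \left(0 + 2\right) 27 = 2 \cdot 27 = 54$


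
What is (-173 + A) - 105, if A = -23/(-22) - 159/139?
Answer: -850425/3058 ≈ -278.10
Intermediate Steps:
A = -301/3058 (A = -23*(-1/22) - 159*1/139 = 23/22 - 159/139 = -301/3058 ≈ -0.098430)
(-173 + A) - 105 = (-173 - 301/3058) - 105 = -529335/3058 - 105 = -850425/3058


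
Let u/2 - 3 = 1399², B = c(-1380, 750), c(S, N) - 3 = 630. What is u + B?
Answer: 3915041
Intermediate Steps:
c(S, N) = 633 (c(S, N) = 3 + 630 = 633)
B = 633
u = 3914408 (u = 6 + 2*1399² = 6 + 2*1957201 = 6 + 3914402 = 3914408)
u + B = 3914408 + 633 = 3915041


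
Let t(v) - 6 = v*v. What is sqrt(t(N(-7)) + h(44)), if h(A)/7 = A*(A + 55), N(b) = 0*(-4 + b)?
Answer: sqrt(30498) ≈ 174.64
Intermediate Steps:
N(b) = 0
h(A) = 7*A*(55 + A) (h(A) = 7*(A*(A + 55)) = 7*(A*(55 + A)) = 7*A*(55 + A))
t(v) = 6 + v**2 (t(v) = 6 + v*v = 6 + v**2)
sqrt(t(N(-7)) + h(44)) = sqrt((6 + 0**2) + 7*44*(55 + 44)) = sqrt((6 + 0) + 7*44*99) = sqrt(6 + 30492) = sqrt(30498)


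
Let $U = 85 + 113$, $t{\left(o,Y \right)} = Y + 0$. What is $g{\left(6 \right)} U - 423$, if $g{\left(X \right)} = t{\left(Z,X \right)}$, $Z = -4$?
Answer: $765$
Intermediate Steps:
$t{\left(o,Y \right)} = Y$
$U = 198$
$g{\left(X \right)} = X$
$g{\left(6 \right)} U - 423 = 6 \cdot 198 - 423 = 1188 - 423 = 765$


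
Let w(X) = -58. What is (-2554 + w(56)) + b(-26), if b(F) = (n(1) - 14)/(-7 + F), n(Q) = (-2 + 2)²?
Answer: -86182/33 ≈ -2611.6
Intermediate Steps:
n(Q) = 0 (n(Q) = 0² = 0)
b(F) = -14/(-7 + F) (b(F) = (0 - 14)/(-7 + F) = -14/(-7 + F))
(-2554 + w(56)) + b(-26) = (-2554 - 58) - 14/(-7 - 26) = -2612 - 14/(-33) = -2612 - 14*(-1/33) = -2612 + 14/33 = -86182/33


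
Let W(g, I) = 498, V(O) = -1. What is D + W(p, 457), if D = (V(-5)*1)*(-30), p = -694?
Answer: 528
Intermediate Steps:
D = 30 (D = -1*1*(-30) = -1*(-30) = 30)
D + W(p, 457) = 30 + 498 = 528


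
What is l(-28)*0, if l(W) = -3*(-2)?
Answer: 0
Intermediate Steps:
l(W) = 6
l(-28)*0 = 6*0 = 0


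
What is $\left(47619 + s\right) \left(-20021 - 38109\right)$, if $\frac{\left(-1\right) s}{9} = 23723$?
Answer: $9643069440$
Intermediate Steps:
$s = -213507$ ($s = \left(-9\right) 23723 = -213507$)
$\left(47619 + s\right) \left(-20021 - 38109\right) = \left(47619 - 213507\right) \left(-20021 - 38109\right) = \left(-165888\right) \left(-58130\right) = 9643069440$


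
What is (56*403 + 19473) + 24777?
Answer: 66818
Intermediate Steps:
(56*403 + 19473) + 24777 = (22568 + 19473) + 24777 = 42041 + 24777 = 66818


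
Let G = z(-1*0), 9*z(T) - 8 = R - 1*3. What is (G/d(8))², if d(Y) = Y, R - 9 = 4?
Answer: 1/16 ≈ 0.062500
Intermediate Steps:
R = 13 (R = 9 + 4 = 13)
z(T) = 2 (z(T) = 8/9 + (13 - 1*3)/9 = 8/9 + (13 - 3)/9 = 8/9 + (⅑)*10 = 8/9 + 10/9 = 2)
G = 2
(G/d(8))² = (2/8)² = (2*(⅛))² = (¼)² = 1/16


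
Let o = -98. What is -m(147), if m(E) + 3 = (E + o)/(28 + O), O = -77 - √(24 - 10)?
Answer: 1366/341 - 7*√14/341 ≈ 3.9291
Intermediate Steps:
O = -77 - √14 ≈ -80.742
m(E) = -3 + (-98 + E)/(-49 - √14) (m(E) = -3 + (E - 98)/(28 + (-77 - √14)) = -3 + (-98 + E)/(-49 - √14))
-m(147) = -(-337/341 - 14*√14/341 - 7/341*147 + (1/2387)*147*√14) = -(-337/341 - 14*√14/341 - 1029/341 + 21*√14/341) = -(-1366/341 + 7*√14/341) = 1366/341 - 7*√14/341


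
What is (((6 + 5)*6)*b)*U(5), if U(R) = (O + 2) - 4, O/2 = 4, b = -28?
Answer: -11088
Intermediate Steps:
O = 8 (O = 2*4 = 8)
U(R) = 6 (U(R) = (8 + 2) - 4 = 10 - 4 = 6)
(((6 + 5)*6)*b)*U(5) = (((6 + 5)*6)*(-28))*6 = ((11*6)*(-28))*6 = (66*(-28))*6 = -1848*6 = -11088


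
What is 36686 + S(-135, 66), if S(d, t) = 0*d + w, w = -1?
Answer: 36685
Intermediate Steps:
S(d, t) = -1 (S(d, t) = 0*d - 1 = 0 - 1 = -1)
36686 + S(-135, 66) = 36686 - 1 = 36685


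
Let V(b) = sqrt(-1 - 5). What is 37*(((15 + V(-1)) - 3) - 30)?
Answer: -666 + 37*I*sqrt(6) ≈ -666.0 + 90.631*I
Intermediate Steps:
V(b) = I*sqrt(6) (V(b) = sqrt(-6) = I*sqrt(6))
37*(((15 + V(-1)) - 3) - 30) = 37*(((15 + I*sqrt(6)) - 3) - 30) = 37*((12 + I*sqrt(6)) - 30) = 37*(-18 + I*sqrt(6)) = -666 + 37*I*sqrt(6)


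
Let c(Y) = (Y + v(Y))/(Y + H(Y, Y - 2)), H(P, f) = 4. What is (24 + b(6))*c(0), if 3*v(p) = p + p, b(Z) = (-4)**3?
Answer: 0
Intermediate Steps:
b(Z) = -64
v(p) = 2*p/3 (v(p) = (p + p)/3 = (2*p)/3 = 2*p/3)
c(Y) = 5*Y/(3*(4 + Y)) (c(Y) = (Y + 2*Y/3)/(Y + 4) = (5*Y/3)/(4 + Y) = 5*Y/(3*(4 + Y)))
(24 + b(6))*c(0) = (24 - 64)*((5/3)*0/(4 + 0)) = -200*0/(3*4) = -40*0 = 0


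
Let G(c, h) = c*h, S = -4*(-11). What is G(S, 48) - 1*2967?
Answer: -855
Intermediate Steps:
S = 44
G(S, 48) - 1*2967 = 44*48 - 1*2967 = 2112 - 2967 = -855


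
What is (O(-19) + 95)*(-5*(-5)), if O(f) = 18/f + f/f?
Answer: 45150/19 ≈ 2376.3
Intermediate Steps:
O(f) = 1 + 18/f (O(f) = 18/f + 1 = 1 + 18/f)
(O(-19) + 95)*(-5*(-5)) = ((18 - 19)/(-19) + 95)*(-5*(-5)) = (-1/19*(-1) + 95)*25 = (1/19 + 95)*25 = (1806/19)*25 = 45150/19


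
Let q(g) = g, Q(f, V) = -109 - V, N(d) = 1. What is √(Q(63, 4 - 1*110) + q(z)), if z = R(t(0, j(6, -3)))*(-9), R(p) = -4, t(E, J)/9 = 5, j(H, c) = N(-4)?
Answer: √33 ≈ 5.7446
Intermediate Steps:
j(H, c) = 1
t(E, J) = 45 (t(E, J) = 9*5 = 45)
z = 36 (z = -4*(-9) = 36)
√(Q(63, 4 - 1*110) + q(z)) = √((-109 - (4 - 1*110)) + 36) = √((-109 - (4 - 110)) + 36) = √((-109 - 1*(-106)) + 36) = √((-109 + 106) + 36) = √(-3 + 36) = √33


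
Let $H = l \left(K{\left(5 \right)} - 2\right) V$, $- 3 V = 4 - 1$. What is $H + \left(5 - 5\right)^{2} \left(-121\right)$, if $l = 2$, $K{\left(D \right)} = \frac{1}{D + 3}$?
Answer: $\frac{15}{4} \approx 3.75$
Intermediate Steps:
$K{\left(D \right)} = \frac{1}{3 + D}$
$V = -1$ ($V = - \frac{4 - 1}{3} = \left(- \frac{1}{3}\right) 3 = -1$)
$H = \frac{15}{4}$ ($H = 2 \left(\frac{1}{3 + 5} - 2\right) \left(-1\right) = 2 \left(\frac{1}{8} - 2\right) \left(-1\right) = 2 \left(- \frac{15}{8}\right) \left(-1\right) = \left(- \frac{15}{4}\right) \left(-1\right) = \frac{15}{4} \approx 3.75$)
$H + \left(5 - 5\right)^{2} \left(-121\right) = \frac{15}{4} + \left(5 - 5\right)^{2} \left(-121\right) = \frac{15}{4} + 0^{2} \left(-121\right) = \frac{15}{4} + 0 \left(-121\right) = \frac{15}{4} + 0 = \frac{15}{4}$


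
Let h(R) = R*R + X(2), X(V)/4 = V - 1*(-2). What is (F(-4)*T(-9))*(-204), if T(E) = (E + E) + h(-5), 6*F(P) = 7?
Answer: -5474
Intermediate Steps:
X(V) = 8 + 4*V (X(V) = 4*(V - 1*(-2)) = 4*(V + 2) = 4*(2 + V) = 8 + 4*V)
F(P) = 7/6 (F(P) = (1/6)*7 = 7/6)
h(R) = 16 + R**2 (h(R) = R*R + (8 + 4*2) = R**2 + (8 + 8) = R**2 + 16 = 16 + R**2)
T(E) = 41 + 2*E (T(E) = (E + E) + (16 + (-5)**2) = 2*E + (16 + 25) = 2*E + 41 = 41 + 2*E)
(F(-4)*T(-9))*(-204) = (7*(41 + 2*(-9))/6)*(-204) = (7*(41 - 18)/6)*(-204) = ((7/6)*23)*(-204) = (161/6)*(-204) = -5474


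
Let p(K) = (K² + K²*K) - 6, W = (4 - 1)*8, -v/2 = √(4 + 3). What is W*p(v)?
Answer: 528 - 1344*√7 ≈ -3027.9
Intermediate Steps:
v = -2*√7 (v = -2*√(4 + 3) = -2*√7 ≈ -5.2915)
W = 24 (W = 3*8 = 24)
p(K) = -6 + K² + K³ (p(K) = (K² + K³) - 6 = -6 + K² + K³)
W*p(v) = 24*(-6 + (-2*√7)² + (-2*√7)³) = 24*(-6 + 28 - 56*√7) = 24*(22 - 56*√7) = 528 - 1344*√7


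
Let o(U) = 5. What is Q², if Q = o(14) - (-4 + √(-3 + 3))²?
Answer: 121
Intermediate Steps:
Q = -11 (Q = 5 - (-4 + √(-3 + 3))² = 5 - (-4 + √0)² = 5 - (-4 + 0)² = 5 - 1*(-4)² = 5 - 1*16 = 5 - 16 = -11)
Q² = (-11)² = 121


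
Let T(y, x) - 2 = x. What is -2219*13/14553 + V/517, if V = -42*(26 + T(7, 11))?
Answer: -503269/97713 ≈ -5.1505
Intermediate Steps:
T(y, x) = 2 + x
V = -1638 (V = -42*(26 + (2 + 11)) = -42*(26 + 13) = -42*39 = -1638)
-2219*13/14553 + V/517 = -2219*13/14553 - 1638/517 = -28847*1/14553 - 1638*1/517 = -4121/2079 - 1638/517 = -503269/97713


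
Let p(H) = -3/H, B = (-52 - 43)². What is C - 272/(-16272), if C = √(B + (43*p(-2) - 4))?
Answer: 17/1017 + 3*√4038/2 ≈ 95.335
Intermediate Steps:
B = 9025 (B = (-95)² = 9025)
C = 3*√4038/2 (C = √(9025 + (43*(-3/(-2)) - 4)) = √(9025 + (43*(-3*(-½)) - 4)) = √(9025 + (43*(3/2) - 4)) = √(9025 + (129/2 - 4)) = √(9025 + 121/2) = √(18171/2) = 3*√4038/2 ≈ 95.318)
C - 272/(-16272) = 3*√4038/2 - 272/(-16272) = 3*√4038/2 - 272*(-1/16272) = 3*√4038/2 + 17/1017 = 17/1017 + 3*√4038/2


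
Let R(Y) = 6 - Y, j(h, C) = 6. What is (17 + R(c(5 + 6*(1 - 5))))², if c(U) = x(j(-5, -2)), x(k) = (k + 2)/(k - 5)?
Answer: 225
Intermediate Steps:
x(k) = (2 + k)/(-5 + k)
c(U) = 8 (c(U) = (2 + 6)/(-5 + 6) = 8/1 = 1*8 = 8)
(17 + R(c(5 + 6*(1 - 5))))² = (17 + (6 - 1*8))² = (17 + (6 - 8))² = (17 - 2)² = 15² = 225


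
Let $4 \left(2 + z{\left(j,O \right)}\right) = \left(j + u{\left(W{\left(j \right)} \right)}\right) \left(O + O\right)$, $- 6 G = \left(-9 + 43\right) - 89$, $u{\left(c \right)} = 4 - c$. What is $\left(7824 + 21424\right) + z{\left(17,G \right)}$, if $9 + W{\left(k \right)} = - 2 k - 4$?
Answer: $\frac{88673}{3} \approx 29558.0$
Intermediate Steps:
$W{\left(k \right)} = -13 - 2 k$ ($W{\left(k \right)} = -9 - \left(4 + 2 k\right) = -13 - 2 k$)
$G = \frac{55}{6}$ ($G = - \frac{\left(-9 + 43\right) - 89}{6} = - \frac{34 - 89}{6} = \left(- \frac{1}{6}\right) \left(-55\right) = \frac{55}{6} \approx 9.1667$)
$z{\left(j,O \right)} = -2 + \frac{O \left(17 + 3 j\right)}{2}$ ($z{\left(j,O \right)} = -2 + \frac{\left(j - \left(-17 - 2 j\right)\right) \left(O + O\right)}{4} = -2 + \frac{\left(j + \left(4 + \left(13 + 2 j\right)\right)\right) 2 O}{4} = -2 + \frac{\left(j + \left(17 + 2 j\right)\right) 2 O}{4} = -2 + \frac{\left(17 + 3 j\right) 2 O}{4} = -2 + \frac{2 O \left(17 + 3 j\right)}{4} = -2 + \frac{O \left(17 + 3 j\right)}{2}$)
$\left(7824 + 21424\right) + z{\left(17,G \right)} = \left(7824 + 21424\right) + \left(-2 + \frac{17}{2} \cdot \frac{55}{6} + \frac{3}{2} \cdot \frac{55}{6} \cdot 17\right) = 29248 + \left(-2 + \frac{935}{12} + \frac{935}{4}\right) = 29248 + \frac{929}{3} = \frac{88673}{3}$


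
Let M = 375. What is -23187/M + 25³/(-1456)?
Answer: -13206549/182000 ≈ -72.563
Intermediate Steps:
-23187/M + 25³/(-1456) = -23187/375 + 25³/(-1456) = -23187*1/375 + 15625*(-1/1456) = -7729/125 - 15625/1456 = -13206549/182000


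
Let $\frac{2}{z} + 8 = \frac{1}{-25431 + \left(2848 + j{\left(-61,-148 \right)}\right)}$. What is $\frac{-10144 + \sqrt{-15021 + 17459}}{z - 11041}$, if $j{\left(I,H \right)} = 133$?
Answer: $\frac{1821872544}{1983019541} - \frac{179601 \sqrt{2438}}{1983019541} \approx 0.91426$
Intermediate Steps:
$z = - \frac{44900}{179601}$ ($z = \frac{2}{-8 + \frac{1}{-25431 + \left(2848 + 133\right)}} = \frac{2}{-8 + \frac{1}{-25431 + 2981}} = \frac{2}{-8 + \frac{1}{-22450}} = \frac{2}{-8 - \frac{1}{22450}} = \frac{2}{- \frac{179601}{22450}} = 2 \left(- \frac{22450}{179601}\right) = - \frac{44900}{179601} \approx -0.25$)
$\frac{-10144 + \sqrt{-15021 + 17459}}{z - 11041} = \frac{-10144 + \sqrt{-15021 + 17459}}{- \frac{44900}{179601} - 11041} = \frac{-10144 + \sqrt{2438}}{- \frac{1983019541}{179601}} = \left(-10144 + \sqrt{2438}\right) \left(- \frac{179601}{1983019541}\right) = \frac{1821872544}{1983019541} - \frac{179601 \sqrt{2438}}{1983019541}$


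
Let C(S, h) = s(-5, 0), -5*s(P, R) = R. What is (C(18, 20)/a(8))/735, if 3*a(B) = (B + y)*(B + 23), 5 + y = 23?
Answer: 0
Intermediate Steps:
y = 18 (y = -5 + 23 = 18)
s(P, R) = -R/5
C(S, h) = 0 (C(S, h) = -⅕*0 = 0)
a(B) = (18 + B)*(23 + B)/3 (a(B) = ((B + 18)*(B + 23))/3 = ((18 + B)*(23 + B))/3 = (18 + B)*(23 + B)/3)
(C(18, 20)/a(8))/735 = (0/(138 + (⅓)*8² + (41/3)*8))/735 = (0/(138 + (⅓)*64 + 328/3))*(1/735) = (0/(138 + 64/3 + 328/3))*(1/735) = (0/(806/3))*(1/735) = (0*(3/806))*(1/735) = 0*(1/735) = 0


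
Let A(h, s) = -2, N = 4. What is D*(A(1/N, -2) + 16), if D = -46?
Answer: -644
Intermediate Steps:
D*(A(1/N, -2) + 16) = -46*(-2 + 16) = -46*14 = -644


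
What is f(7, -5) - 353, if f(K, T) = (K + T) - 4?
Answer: -355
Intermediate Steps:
f(K, T) = -4 + K + T
f(7, -5) - 353 = (-4 + 7 - 5) - 353 = -2 - 353 = -355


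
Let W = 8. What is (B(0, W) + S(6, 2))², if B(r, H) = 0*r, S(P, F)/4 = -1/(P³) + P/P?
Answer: 46225/2916 ≈ 15.852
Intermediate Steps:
S(P, F) = 4 - 4/P³ (S(P, F) = 4*(-1/(P³) + P/P) = 4*(-1/P³ + 1) = 4*(1 - 1/P³) = 4 - 4/P³)
B(r, H) = 0
(B(0, W) + S(6, 2))² = (0 + (4 - 4/6³))² = (0 + (4 - 4*1/216))² = (0 + (4 - 1/54))² = (0 + 215/54)² = (215/54)² = 46225/2916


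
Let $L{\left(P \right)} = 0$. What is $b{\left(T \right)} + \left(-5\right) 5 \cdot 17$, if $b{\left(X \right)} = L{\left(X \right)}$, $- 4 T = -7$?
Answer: $-425$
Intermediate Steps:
$T = \frac{7}{4}$ ($T = \left(- \frac{1}{4}\right) \left(-7\right) = \frac{7}{4} \approx 1.75$)
$b{\left(X \right)} = 0$
$b{\left(T \right)} + \left(-5\right) 5 \cdot 17 = 0 + \left(-5\right) 5 \cdot 17 = 0 - 425 = -425$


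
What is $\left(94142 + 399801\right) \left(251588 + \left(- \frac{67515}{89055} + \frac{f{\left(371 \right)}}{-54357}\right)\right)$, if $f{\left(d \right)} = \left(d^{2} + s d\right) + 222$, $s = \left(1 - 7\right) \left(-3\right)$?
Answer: $\frac{13367867518298747158}{107572503} \approx 1.2427 \cdot 10^{11}$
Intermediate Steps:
$s = 18$ ($s = \left(-6\right) \left(-3\right) = 18$)
$f{\left(d \right)} = 222 + d^{2} + 18 d$ ($f{\left(d \right)} = \left(d^{2} + 18 d\right) + 222 = 222 + d^{2} + 18 d$)
$\left(94142 + 399801\right) \left(251588 + \left(- \frac{67515}{89055} + \frac{f{\left(371 \right)}}{-54357}\right)\right) = \left(94142 + 399801\right) \left(251588 + \left(- \frac{67515}{89055} + \frac{222 + 371^{2} + 18 \cdot 371}{-54357}\right)\right) = 493943 \left(251588 + \left(\left(-67515\right) \frac{1}{89055} + \left(222 + 137641 + 6678\right) \left(- \frac{1}{54357}\right)\right)\right) = 493943 \left(251588 + \left(- \frac{4501}{5937} + 144541 \left(- \frac{1}{54357}\right)\right)\right) = 493943 \left(251588 - \frac{367600258}{107572503}\right) = 493943 \cdot \frac{27063583284506}{107572503} = \frac{13367867518298747158}{107572503}$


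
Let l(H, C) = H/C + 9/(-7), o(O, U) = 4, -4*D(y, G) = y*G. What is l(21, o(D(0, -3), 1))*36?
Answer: 999/7 ≈ 142.71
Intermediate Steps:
D(y, G) = -G*y/4 (D(y, G) = -y*G/4 = -G*y/4)
l(H, C) = -9/7 + H/C (l(H, C) = H/C + 9*(-1/7) = H/C - 9/7 = -9/7 + H/C)
l(21, o(D(0, -3), 1))*36 = (-9/7 + 21/4)*36 = (111/28)*36 = 999/7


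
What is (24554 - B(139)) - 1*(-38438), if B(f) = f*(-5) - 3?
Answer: 63690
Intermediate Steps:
B(f) = -3 - 5*f (B(f) = -5*f - 3 = -3 - 5*f)
(24554 - B(139)) - 1*(-38438) = (24554 - (-3 - 5*139)) - 1*(-38438) = (24554 - (-3 - 695)) + 38438 = (24554 - 1*(-698)) + 38438 = (24554 + 698) + 38438 = 25252 + 38438 = 63690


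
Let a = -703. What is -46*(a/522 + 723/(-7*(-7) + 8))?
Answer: -2586235/4959 ≈ -521.52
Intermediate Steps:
-46*(a/522 + 723/(-7*(-7) + 8)) = -46*(-703/522 + 723/(-7*(-7) + 8)) = -46*(-703*1/522 + 723/(49 + 8)) = -46*(-703/522 + 723/57) = -46*(-703/522 + 723*(1/57)) = -46*(-703/522 + 241/19) = -46*112445/9918 = -2586235/4959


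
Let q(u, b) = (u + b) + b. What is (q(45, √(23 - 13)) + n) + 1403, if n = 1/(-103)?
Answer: 149143/103 + 2*√10 ≈ 1454.3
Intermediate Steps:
n = -1/103 ≈ -0.0097087
q(u, b) = u + 2*b (q(u, b) = (b + u) + b = u + 2*b)
(q(45, √(23 - 13)) + n) + 1403 = ((45 + 2*√(23 - 13)) - 1/103) + 1403 = ((45 + 2*√10) - 1/103) + 1403 = (4634/103 + 2*√10) + 1403 = 149143/103 + 2*√10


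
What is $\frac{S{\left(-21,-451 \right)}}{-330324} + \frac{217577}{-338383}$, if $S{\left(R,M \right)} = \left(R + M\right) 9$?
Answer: $- \frac{5869454497}{9314668841} \approx -0.63013$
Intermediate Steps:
$S{\left(R,M \right)} = 9 M + 9 R$ ($S{\left(R,M \right)} = \left(M + R\right) 9 = 9 M + 9 R$)
$\frac{S{\left(-21,-451 \right)}}{-330324} + \frac{217577}{-338383} = \frac{9 \left(-451\right) + 9 \left(-21\right)}{-330324} + \frac{217577}{-338383} = \left(-4059 - 189\right) \left(- \frac{1}{330324}\right) + 217577 \left(- \frac{1}{338383}\right) = \left(-4248\right) \left(- \frac{1}{330324}\right) - \frac{217577}{338383} = \frac{354}{27527} - \frac{217577}{338383} = - \frac{5869454497}{9314668841}$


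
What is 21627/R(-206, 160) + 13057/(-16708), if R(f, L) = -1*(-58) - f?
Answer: 29824739/367576 ≈ 81.139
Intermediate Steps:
R(f, L) = 58 - f
21627/R(-206, 160) + 13057/(-16708) = 21627/(58 - 1*(-206)) + 13057/(-16708) = 21627/(58 + 206) + 13057*(-1/16708) = 21627/264 - 13057/16708 = 21627*(1/264) - 13057/16708 = 7209/88 - 13057/16708 = 29824739/367576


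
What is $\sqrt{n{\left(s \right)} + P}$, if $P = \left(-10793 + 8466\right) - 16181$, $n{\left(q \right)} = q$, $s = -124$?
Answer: $2 i \sqrt{4658} \approx 136.5 i$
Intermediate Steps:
$P = -18508$ ($P = -2327 - 16181 = -18508$)
$\sqrt{n{\left(s \right)} + P} = \sqrt{-124 - 18508} = \sqrt{-18632} = 2 i \sqrt{4658}$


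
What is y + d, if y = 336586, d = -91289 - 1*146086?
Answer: 99211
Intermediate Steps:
d = -237375 (d = -91289 - 146086 = -237375)
y + d = 336586 - 237375 = 99211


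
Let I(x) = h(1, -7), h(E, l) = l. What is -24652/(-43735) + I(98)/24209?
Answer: 596494123/1058780615 ≈ 0.56338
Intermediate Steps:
I(x) = -7
-24652/(-43735) + I(98)/24209 = -24652/(-43735) - 7/24209 = -24652*(-1/43735) - 7*1/24209 = 24652/43735 - 7/24209 = 596494123/1058780615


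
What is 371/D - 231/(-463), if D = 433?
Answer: 271796/200479 ≈ 1.3557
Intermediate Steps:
371/D - 231/(-463) = 371/433 - 231/(-463) = 371*(1/433) - 231*(-1/463) = 371/433 + 231/463 = 271796/200479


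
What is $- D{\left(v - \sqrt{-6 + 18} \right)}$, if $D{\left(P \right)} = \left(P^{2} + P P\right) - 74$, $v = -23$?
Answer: $-1008 - 184 \sqrt{3} \approx -1326.7$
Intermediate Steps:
$D{\left(P \right)} = -74 + 2 P^{2}$ ($D{\left(P \right)} = \left(P^{2} + P^{2}\right) - 74 = 2 P^{2} - 74 = -74 + 2 P^{2}$)
$- D{\left(v - \sqrt{-6 + 18} \right)} = - (-74 + 2 \left(-23 - \sqrt{-6 + 18}\right)^{2}) = - (-74 + 2 \left(-23 - \sqrt{12}\right)^{2}) = - (-74 + 2 \left(-23 - 2 \sqrt{3}\right)^{2}) = 74 - 2 \left(-23 - 2 \sqrt{3}\right)^{2}$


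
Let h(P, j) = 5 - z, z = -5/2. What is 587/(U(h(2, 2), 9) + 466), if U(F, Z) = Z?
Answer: 587/475 ≈ 1.2358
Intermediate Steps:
z = -5/2 (z = -5*½ = -5/2 ≈ -2.5000)
h(P, j) = 15/2 (h(P, j) = 5 - 1*(-5/2) = 5 + 5/2 = 15/2)
587/(U(h(2, 2), 9) + 466) = 587/(9 + 466) = 587/475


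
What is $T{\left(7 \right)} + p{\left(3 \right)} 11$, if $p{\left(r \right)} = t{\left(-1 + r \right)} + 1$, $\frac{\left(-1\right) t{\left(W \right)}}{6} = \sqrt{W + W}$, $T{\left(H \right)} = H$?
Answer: $-114$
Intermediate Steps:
$t{\left(W \right)} = - 6 \sqrt{2} \sqrt{W}$ ($t{\left(W \right)} = - 6 \sqrt{W + W} = - 6 \sqrt{2 W} = - 6 \sqrt{2} \sqrt{W}$)
$p{\left(r \right)} = 1 - 6 \sqrt{2} \sqrt{-1 + r}$ ($p{\left(r \right)} = - 6 \sqrt{2} \sqrt{-1 + r} + 1 = 1 - 6 \sqrt{2} \sqrt{-1 + r}$)
$T{\left(7 \right)} + p{\left(3 \right)} 11 = 7 + \left(1 - 6 \sqrt{-2 + 2 \cdot 3}\right) 11 = 7 + \left(1 - 6 \sqrt{-2 + 6}\right) 11 = 7 + \left(1 - 6 \sqrt{4}\right) 11 = 7 + \left(1 - 12\right) 11 = 7 - 121 = -114$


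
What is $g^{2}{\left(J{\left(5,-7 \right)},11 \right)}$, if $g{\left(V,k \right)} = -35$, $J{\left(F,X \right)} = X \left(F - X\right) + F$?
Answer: $1225$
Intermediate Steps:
$J{\left(F,X \right)} = F + X \left(F - X\right)$
$g^{2}{\left(J{\left(5,-7 \right)},11 \right)} = \left(-35\right)^{2} = 1225$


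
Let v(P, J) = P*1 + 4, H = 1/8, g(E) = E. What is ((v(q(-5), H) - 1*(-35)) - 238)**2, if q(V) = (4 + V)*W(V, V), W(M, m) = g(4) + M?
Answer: 39204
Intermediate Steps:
W(M, m) = 4 + M
q(V) = (4 + V)**2 (q(V) = (4 + V)*(4 + V) = (4 + V)**2)
H = 1/8 ≈ 0.12500
v(P, J) = 4 + P (v(P, J) = P + 4 = 4 + P)
((v(q(-5), H) - 1*(-35)) - 238)**2 = (((4 + (4 - 5)**2) - 1*(-35)) - 238)**2 = (((4 + (-1)**2) + 35) - 238)**2 = (((4 + 1) + 35) - 238)**2 = ((5 + 35) - 238)**2 = (40 - 238)**2 = (-198)**2 = 39204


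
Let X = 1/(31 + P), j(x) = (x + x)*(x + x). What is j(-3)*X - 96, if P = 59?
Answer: -478/5 ≈ -95.600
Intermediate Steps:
j(x) = 4*x² (j(x) = (2*x)*(2*x) = 4*x²)
X = 1/90 (X = 1/(31 + 59) = 1/90 ≈ 0.011111)
j(-3)*X - 96 = (4*(-3)²)*(1/90) - 96 = (4*9)*(1/90) - 96 = 36*(1/90) - 96 = ⅖ - 96 = -478/5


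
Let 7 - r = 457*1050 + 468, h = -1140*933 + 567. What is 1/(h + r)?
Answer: -1/1543364 ≈ -6.4793e-7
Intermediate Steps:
h = -1063053 (h = -1063620 + 567 = -1063053)
r = -480311 (r = 7 - (457*1050 + 468) = 7 - (479850 + 468) = 7 - 1*480318 = 7 - 480318 = -480311)
1/(h + r) = 1/(-1063053 - 480311) = 1/(-1543364) = -1/1543364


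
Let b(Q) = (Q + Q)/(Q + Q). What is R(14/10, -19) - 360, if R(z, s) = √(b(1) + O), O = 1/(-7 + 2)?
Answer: -360 + 2*√5/5 ≈ -359.11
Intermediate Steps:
O = -⅕ (O = 1/(-5) = -⅕ ≈ -0.20000)
b(Q) = 1 (b(Q) = (2*Q)/((2*Q)) = (2*Q)*(1/(2*Q)) = 1)
R(z, s) = 2*√5/5 (R(z, s) = √(1 - ⅕) = √(⅘) = 2*√5/5)
R(14/10, -19) - 360 = 2*√5/5 - 360 = -360 + 2*√5/5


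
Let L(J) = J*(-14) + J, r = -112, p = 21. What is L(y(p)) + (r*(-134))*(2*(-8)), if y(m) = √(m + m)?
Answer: -240128 - 13*√42 ≈ -2.4021e+5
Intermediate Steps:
y(m) = √2*√m (y(m) = √(2*m) = √2*√m)
L(J) = -13*J (L(J) = -14*J + J = -13*J)
L(y(p)) + (r*(-134))*(2*(-8)) = -13*√2*√21 + (-112*(-134))*(2*(-8)) = -13*√42 + 15008*(-16) = -13*√42 - 240128 = -240128 - 13*√42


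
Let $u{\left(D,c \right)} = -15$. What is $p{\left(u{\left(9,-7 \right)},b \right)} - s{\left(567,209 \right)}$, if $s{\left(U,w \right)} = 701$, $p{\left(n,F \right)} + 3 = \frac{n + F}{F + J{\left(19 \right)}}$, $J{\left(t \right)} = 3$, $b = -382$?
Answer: $- \frac{266419}{379} \approx -702.95$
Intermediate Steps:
$p{\left(n,F \right)} = -3 + \frac{F + n}{3 + F}$ ($p{\left(n,F \right)} = -3 + \frac{n + F}{F + 3} = -3 + \frac{F + n}{3 + F}$)
$p{\left(u{\left(9,-7 \right)},b \right)} - s{\left(567,209 \right)} = \frac{-9 - 15 - -764}{3 - 382} - 701 = \frac{-9 - 15 + 764}{-379} - 701 = \left(- \frac{1}{379}\right) 740 - 701 = - \frac{740}{379} - 701 = - \frac{266419}{379}$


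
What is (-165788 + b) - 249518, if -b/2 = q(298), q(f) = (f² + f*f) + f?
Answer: -771118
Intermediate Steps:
q(f) = f + 2*f² (q(f) = (f² + f²) + f = 2*f² + f = f + 2*f²)
b = -355812 (b = -596*(1 + 2*298) = -596*(1 + 596) = -596*597 = -2*177906 = -355812)
(-165788 + b) - 249518 = (-165788 - 355812) - 249518 = -521600 - 249518 = -771118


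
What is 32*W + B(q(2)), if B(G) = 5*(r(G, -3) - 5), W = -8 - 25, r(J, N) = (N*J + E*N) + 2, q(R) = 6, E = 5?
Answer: -1236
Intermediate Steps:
r(J, N) = 2 + 5*N + J*N (r(J, N) = (N*J + 5*N) + 2 = (J*N + 5*N) + 2 = (5*N + J*N) + 2 = 2 + 5*N + J*N)
W = -33
B(G) = -90 - 15*G (B(G) = 5*((2 + 5*(-3) + G*(-3)) - 5) = 5*((2 - 15 - 3*G) - 5) = 5*((-13 - 3*G) - 5) = 5*(-18 - 3*G) = -90 - 15*G)
32*W + B(q(2)) = 32*(-33) + (-90 - 15*6) = -1056 + (-90 - 90) = -1056 - 180 = -1236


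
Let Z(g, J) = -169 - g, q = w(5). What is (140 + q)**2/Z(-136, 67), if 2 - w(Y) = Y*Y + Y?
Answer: -12544/33 ≈ -380.12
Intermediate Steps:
w(Y) = 2 - Y - Y**2 (w(Y) = 2 - (Y*Y + Y) = 2 - (Y**2 + Y) = 2 - (Y + Y**2) = 2 + (-Y - Y**2) = 2 - Y - Y**2)
q = -28 (q = 2 - 1*5 - 1*5**2 = 2 - 5 - 1*25 = 2 - 5 - 25 = -28)
(140 + q)**2/Z(-136, 67) = (140 - 28)**2/(-169 - 1*(-136)) = 112**2/(-169 + 136) = 12544/(-33) = 12544*(-1/33) = -12544/33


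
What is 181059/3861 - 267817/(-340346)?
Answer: 20885582617/438025302 ≈ 47.681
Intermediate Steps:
181059/3861 - 267817/(-340346) = 181059*(1/3861) - 267817*(-1/340346) = 60353/1287 + 267817/340346 = 20885582617/438025302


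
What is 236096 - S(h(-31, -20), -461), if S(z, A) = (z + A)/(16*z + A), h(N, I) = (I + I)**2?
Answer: 5935216205/25139 ≈ 2.3610e+5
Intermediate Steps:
h(N, I) = 4*I**2 (h(N, I) = (2*I)**2 = 4*I**2)
S(z, A) = (A + z)/(A + 16*z)
236096 - S(h(-31, -20), -461) = 236096 - (-461 + 4*(-20)**2)/(-461 + 16*(4*(-20)**2)) = 236096 - (-461 + 4*400)/(-461 + 16*(4*400)) = 236096 - (-461 + 1600)/(-461 + 16*1600) = 236096 - 1139/(-461 + 25600) = 236096 - 1139/25139 = 5935216205/25139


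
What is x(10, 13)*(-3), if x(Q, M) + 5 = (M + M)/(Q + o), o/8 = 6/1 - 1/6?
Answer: 1158/85 ≈ 13.624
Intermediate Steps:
o = 140/3 (o = 8*(6/1 - 1/6) = 8*(6*1 - 1*⅙) = 8*(6 - ⅙) = 8*(35/6) = 140/3 ≈ 46.667)
x(Q, M) = -5 + 2*M/(140/3 + Q) (x(Q, M) = -5 + (M + M)/(Q + 140/3) = -5 + (2*M)/(140/3 + Q) = -5 + 2*M/(140/3 + Q))
x(10, 13)*(-3) = ((-700 - 15*10 + 6*13)/(140 + 3*10))*(-3) = ((-700 - 150 + 78)/(140 + 30))*(-3) = (-772/170)*(-3) = ((1/170)*(-772))*(-3) = -386/85*(-3) = 1158/85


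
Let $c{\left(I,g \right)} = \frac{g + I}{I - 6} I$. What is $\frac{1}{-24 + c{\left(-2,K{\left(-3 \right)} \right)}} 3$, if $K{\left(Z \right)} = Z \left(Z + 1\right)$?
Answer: $- \frac{3}{23} \approx -0.13043$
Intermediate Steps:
$K{\left(Z \right)} = Z \left(1 + Z\right)$
$c{\left(I,g \right)} = \frac{I \left(I + g\right)}{-6 + I}$ ($c{\left(I,g \right)} = \frac{I + g}{-6 + I} I = \frac{I \left(I + g\right)}{-6 + I}$)
$\frac{1}{-24 + c{\left(-2,K{\left(-3 \right)} \right)}} 3 = \frac{1}{-24 - \frac{2 \left(-2 - 3 \left(1 - 3\right)\right)}{-6 - 2}} \cdot 3 = \frac{1}{-24 - \frac{2 \left(-2 - -6\right)}{-8}} \cdot 3 = \frac{1}{-24 - - \frac{-2 + 6}{4}} \cdot 3 = \frac{1}{-24 - \left(- \frac{1}{4}\right) 4} \cdot 3 = \frac{1}{-24 + 1} \cdot 3 = \frac{1}{-23} \cdot 3 = \left(- \frac{1}{23}\right) 3 = - \frac{3}{23}$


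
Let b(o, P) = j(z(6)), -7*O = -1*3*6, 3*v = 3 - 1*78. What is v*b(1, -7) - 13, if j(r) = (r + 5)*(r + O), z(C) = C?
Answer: -16591/7 ≈ -2370.1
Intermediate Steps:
v = -25 (v = (3 - 1*78)/3 = (3 - 78)/3 = (⅓)*(-75) = -25)
O = 18/7 (O = -(-1*3)*6/7 = -(-3)*6/7 = -⅐*(-18) = 18/7 ≈ 2.5714)
j(r) = (5 + r)*(18/7 + r) (j(r) = (r + 5)*(r + 18/7) = (5 + r)*(18/7 + r))
b(o, P) = 660/7 (b(o, P) = 90/7 + 6² + (53/7)*6 = 90/7 + 36 + 318/7 = 660/7)
v*b(1, -7) - 13 = -25*660/7 - 13 = -16500/7 - 13 = -16591/7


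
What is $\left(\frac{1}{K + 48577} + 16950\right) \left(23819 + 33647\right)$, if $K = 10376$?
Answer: $\frac{57423093068566}{58953} \approx 9.7405 \cdot 10^{8}$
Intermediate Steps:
$\left(\frac{1}{K + 48577} + 16950\right) \left(23819 + 33647\right) = \left(\frac{1}{10376 + 48577} + 16950\right) \left(23819 + 33647\right) = \left(\frac{1}{58953} + 16950\right) 57466 = \frac{999253351}{58953} \cdot 57466 = \frac{57423093068566}{58953}$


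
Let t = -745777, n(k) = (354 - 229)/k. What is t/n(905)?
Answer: -134985637/25 ≈ -5.3994e+6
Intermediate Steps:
n(k) = 125/k
t/n(905) = -745777/(125/905) = -745777/(125*(1/905)) = -745777/25/181 = -745777*181/25 = -134985637/25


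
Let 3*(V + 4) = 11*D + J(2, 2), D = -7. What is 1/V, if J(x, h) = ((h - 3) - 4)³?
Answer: -3/214 ≈ -0.014019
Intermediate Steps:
J(x, h) = (-7 + h)³ (J(x, h) = ((-3 + h) - 4)³ = (-7 + h)³)
V = -214/3 (V = -4 + (11*(-7) + (-7 + 2)³)/3 = -4 + (-77 + (-5)³)/3 = -4 + (-77 - 125)/3 = -4 + (⅓)*(-202) = -4 - 202/3 = -214/3 ≈ -71.333)
1/V = 1/(-214/3) = -3/214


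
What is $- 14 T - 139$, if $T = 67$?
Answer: $-1077$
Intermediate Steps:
$- 14 T - 139 = \left(-14\right) 67 - 139 = -938 - 139 = -1077$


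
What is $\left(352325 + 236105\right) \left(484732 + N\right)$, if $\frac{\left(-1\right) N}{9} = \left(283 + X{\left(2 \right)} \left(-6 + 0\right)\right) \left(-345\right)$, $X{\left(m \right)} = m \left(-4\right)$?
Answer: $889992725410$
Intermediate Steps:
$X{\left(m \right)} = - 4 m$
$N = 1027755$ ($N = - 9 \left(283 + \left(-4\right) 2 \left(-6 + 0\right)\right) \left(-345\right) = - 9 \left(283 - -48\right) \left(-345\right) = - 9 \left(283 + 48\right) \left(-345\right) = - 9 \cdot 331 \left(-345\right) = \left(-9\right) \left(-114195\right) = 1027755$)
$\left(352325 + 236105\right) \left(484732 + N\right) = \left(352325 + 236105\right) \left(484732 + 1027755\right) = 588430 \cdot 1512487 = 889992725410$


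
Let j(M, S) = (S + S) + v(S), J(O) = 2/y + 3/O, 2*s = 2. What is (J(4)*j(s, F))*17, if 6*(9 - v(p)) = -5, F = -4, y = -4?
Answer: 187/24 ≈ 7.7917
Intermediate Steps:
v(p) = 59/6 (v(p) = 9 - 1/6*(-5) = 9 + 5/6 = 59/6)
s = 1 (s = (1/2)*2 = 1)
J(O) = -1/2 + 3/O (J(O) = 2/(-4) + 3/O = 2*(-1/4) + 3/O = -1/2 + 3/O)
j(M, S) = 59/6 + 2*S (j(M, S) = (S + S) + 59/6 = 2*S + 59/6 = 59/6 + 2*S)
(J(4)*j(s, F))*17 = (((1/2)*(6 - 1*4)/4)*(59/6 + 2*(-4)))*17 = (((1/2)*(1/4)*(6 - 4))*(59/6 - 8))*17 = (((1/2)*(1/4)*2)*(11/6))*17 = ((1/4)*(11/6))*17 = (11/24)*17 = 187/24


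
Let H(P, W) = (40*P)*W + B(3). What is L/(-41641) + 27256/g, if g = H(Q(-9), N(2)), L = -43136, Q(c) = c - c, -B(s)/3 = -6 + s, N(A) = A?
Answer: 1135355320/374769 ≈ 3029.5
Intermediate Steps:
B(s) = 18 - 3*s (B(s) = -3*(-6 + s) = 18 - 3*s)
Q(c) = 0
H(P, W) = 9 + 40*P*W (H(P, W) = (40*P)*W + (18 - 3*3) = 40*P*W + (18 - 9) = 40*P*W + 9 = 9 + 40*P*W)
g = 9 (g = 9 + 40*0*2 = 9 + 0 = 9)
L/(-41641) + 27256/g = -43136/(-41641) + 27256/9 = -43136*(-1/41641) + 27256*(⅑) = 43136/41641 + 27256/9 = 1135355320/374769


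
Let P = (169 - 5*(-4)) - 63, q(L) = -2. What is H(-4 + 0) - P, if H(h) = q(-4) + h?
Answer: -132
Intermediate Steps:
H(h) = -2 + h
P = 126 (P = (169 + 20) - 63 = 189 - 63 = 126)
H(-4 + 0) - P = (-2 + (-4 + 0)) - 1*126 = (-2 - 4) - 126 = -6 - 126 = -132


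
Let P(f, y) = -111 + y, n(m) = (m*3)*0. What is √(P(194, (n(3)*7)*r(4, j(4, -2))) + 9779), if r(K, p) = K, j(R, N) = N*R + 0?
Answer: 2*√2417 ≈ 98.326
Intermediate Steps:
j(R, N) = N*R
n(m) = 0 (n(m) = (3*m)*0 = 0)
√(P(194, (n(3)*7)*r(4, j(4, -2))) + 9779) = √((-111 + (0*7)*4) + 9779) = √((-111 + 0*4) + 9779) = √((-111 + 0) + 9779) = √(-111 + 9779) = √9668 = 2*√2417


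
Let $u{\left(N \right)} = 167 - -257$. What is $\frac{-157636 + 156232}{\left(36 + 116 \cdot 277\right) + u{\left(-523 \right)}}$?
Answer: $- \frac{117}{2716} \approx -0.043078$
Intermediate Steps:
$u{\left(N \right)} = 424$ ($u{\left(N \right)} = 167 + 257 = 424$)
$\frac{-157636 + 156232}{\left(36 + 116 \cdot 277\right) + u{\left(-523 \right)}} = \frac{-157636 + 156232}{\left(36 + 116 \cdot 277\right) + 424} = - \frac{1404}{\left(36 + 32132\right) + 424} = - \frac{1404}{32168 + 424} = - \frac{1404}{32592} = \left(-1404\right) \frac{1}{32592} = - \frac{117}{2716}$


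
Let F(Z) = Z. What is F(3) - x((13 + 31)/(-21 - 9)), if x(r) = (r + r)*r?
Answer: -293/225 ≈ -1.3022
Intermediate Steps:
x(r) = 2*r² (x(r) = (2*r)*r = 2*r²)
F(3) - x((13 + 31)/(-21 - 9)) = 3 - 2*((13 + 31)/(-21 - 9))² = 3 - 2*(44/(-30))² = 3 - 2*(44*(-1/30))² = 3 - 2*(-22/15)² = 3 - 2*484/225 = 3 - 1*968/225 = 3 - 968/225 = -293/225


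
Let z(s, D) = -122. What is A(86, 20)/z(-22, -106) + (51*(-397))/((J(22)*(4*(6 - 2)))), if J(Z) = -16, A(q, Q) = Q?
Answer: 1232507/15616 ≈ 78.926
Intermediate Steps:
A(86, 20)/z(-22, -106) + (51*(-397))/((J(22)*(4*(6 - 2)))) = 20/(-122) + (51*(-397))/((-64*(6 - 2))) = 20*(-1/122) - 20247/((-64*4)) = -10/61 - 20247/((-16*16)) = -10/61 - 20247/(-256) = -10/61 - 20247*(-1/256) = -10/61 + 20247/256 = 1232507/15616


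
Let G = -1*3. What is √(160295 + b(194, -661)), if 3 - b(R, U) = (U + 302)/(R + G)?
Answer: √5847899907/191 ≈ 400.37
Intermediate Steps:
G = -3
b(R, U) = 3 - (302 + U)/(-3 + R) (b(R, U) = 3 - (U + 302)/(R - 3) = 3 - (302 + U)/(-3 + R))
√(160295 + b(194, -661)) = √(160295 + (-311 - 1*(-661) + 3*194)/(-3 + 194)) = √(160295 + (-311 + 661 + 582)/191) = √(160295 + (1/191)*932) = √(160295 + 932/191) = √(30617277/191) = √5847899907/191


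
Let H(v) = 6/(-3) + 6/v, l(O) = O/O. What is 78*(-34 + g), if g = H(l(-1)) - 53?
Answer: -6474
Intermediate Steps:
l(O) = 1
H(v) = -2 + 6/v (H(v) = 6*(-⅓) + 6/v = -2 + 6/v)
g = -49 (g = (-2 + 6/1) - 53 = (-2 + 6*1) - 53 = (-2 + 6) - 53 = 4 - 53 = -49)
78*(-34 + g) = 78*(-34 - 49) = 78*(-83) = -6474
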